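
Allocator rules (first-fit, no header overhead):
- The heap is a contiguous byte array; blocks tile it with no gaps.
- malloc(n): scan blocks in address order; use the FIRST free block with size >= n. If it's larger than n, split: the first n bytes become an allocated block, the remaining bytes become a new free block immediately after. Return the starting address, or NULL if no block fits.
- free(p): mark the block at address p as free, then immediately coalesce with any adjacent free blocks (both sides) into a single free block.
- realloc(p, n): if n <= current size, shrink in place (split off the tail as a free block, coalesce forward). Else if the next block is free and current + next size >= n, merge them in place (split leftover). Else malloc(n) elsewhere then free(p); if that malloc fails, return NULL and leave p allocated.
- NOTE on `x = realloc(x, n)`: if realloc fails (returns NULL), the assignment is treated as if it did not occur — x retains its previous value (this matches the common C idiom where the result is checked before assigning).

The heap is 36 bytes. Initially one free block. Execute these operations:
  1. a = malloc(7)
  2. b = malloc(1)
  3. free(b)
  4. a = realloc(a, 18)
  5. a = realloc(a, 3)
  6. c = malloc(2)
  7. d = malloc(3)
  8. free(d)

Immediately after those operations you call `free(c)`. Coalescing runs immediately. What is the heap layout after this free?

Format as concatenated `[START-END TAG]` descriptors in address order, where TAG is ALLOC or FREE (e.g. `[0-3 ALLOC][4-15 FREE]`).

Answer: [0-2 ALLOC][3-35 FREE]

Derivation:
Op 1: a = malloc(7) -> a = 0; heap: [0-6 ALLOC][7-35 FREE]
Op 2: b = malloc(1) -> b = 7; heap: [0-6 ALLOC][7-7 ALLOC][8-35 FREE]
Op 3: free(b) -> (freed b); heap: [0-6 ALLOC][7-35 FREE]
Op 4: a = realloc(a, 18) -> a = 0; heap: [0-17 ALLOC][18-35 FREE]
Op 5: a = realloc(a, 3) -> a = 0; heap: [0-2 ALLOC][3-35 FREE]
Op 6: c = malloc(2) -> c = 3; heap: [0-2 ALLOC][3-4 ALLOC][5-35 FREE]
Op 7: d = malloc(3) -> d = 5; heap: [0-2 ALLOC][3-4 ALLOC][5-7 ALLOC][8-35 FREE]
Op 8: free(d) -> (freed d); heap: [0-2 ALLOC][3-4 ALLOC][5-35 FREE]
free(c): c = 3 -> block [3-4 ALLOC]; mark free, coalesce with adjacent free neighbors -> [0-2 ALLOC][3-35 FREE]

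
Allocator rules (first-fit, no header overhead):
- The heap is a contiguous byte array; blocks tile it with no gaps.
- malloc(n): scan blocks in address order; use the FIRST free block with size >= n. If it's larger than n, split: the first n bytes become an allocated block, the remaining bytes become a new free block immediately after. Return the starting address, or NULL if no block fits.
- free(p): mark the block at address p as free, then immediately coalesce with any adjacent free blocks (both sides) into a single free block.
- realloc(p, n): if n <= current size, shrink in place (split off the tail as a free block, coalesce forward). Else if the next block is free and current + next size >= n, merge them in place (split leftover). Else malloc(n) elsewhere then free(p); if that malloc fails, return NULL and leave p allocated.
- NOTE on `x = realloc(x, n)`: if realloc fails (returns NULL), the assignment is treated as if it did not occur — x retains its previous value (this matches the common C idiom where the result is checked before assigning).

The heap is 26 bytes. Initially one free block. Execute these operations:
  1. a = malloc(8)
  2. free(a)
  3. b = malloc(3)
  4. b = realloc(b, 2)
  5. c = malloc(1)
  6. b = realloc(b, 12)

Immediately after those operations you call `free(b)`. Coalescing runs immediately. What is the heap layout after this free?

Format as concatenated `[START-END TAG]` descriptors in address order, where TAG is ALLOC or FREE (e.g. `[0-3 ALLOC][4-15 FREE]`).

Answer: [0-1 FREE][2-2 ALLOC][3-25 FREE]

Derivation:
Op 1: a = malloc(8) -> a = 0; heap: [0-7 ALLOC][8-25 FREE]
Op 2: free(a) -> (freed a); heap: [0-25 FREE]
Op 3: b = malloc(3) -> b = 0; heap: [0-2 ALLOC][3-25 FREE]
Op 4: b = realloc(b, 2) -> b = 0; heap: [0-1 ALLOC][2-25 FREE]
Op 5: c = malloc(1) -> c = 2; heap: [0-1 ALLOC][2-2 ALLOC][3-25 FREE]
Op 6: b = realloc(b, 12) -> b = 3; heap: [0-1 FREE][2-2 ALLOC][3-14 ALLOC][15-25 FREE]
free(b): b = 3 -> block [3-14 ALLOC]; mark free, coalesce with adjacent free neighbors -> [0-1 FREE][2-2 ALLOC][3-25 FREE]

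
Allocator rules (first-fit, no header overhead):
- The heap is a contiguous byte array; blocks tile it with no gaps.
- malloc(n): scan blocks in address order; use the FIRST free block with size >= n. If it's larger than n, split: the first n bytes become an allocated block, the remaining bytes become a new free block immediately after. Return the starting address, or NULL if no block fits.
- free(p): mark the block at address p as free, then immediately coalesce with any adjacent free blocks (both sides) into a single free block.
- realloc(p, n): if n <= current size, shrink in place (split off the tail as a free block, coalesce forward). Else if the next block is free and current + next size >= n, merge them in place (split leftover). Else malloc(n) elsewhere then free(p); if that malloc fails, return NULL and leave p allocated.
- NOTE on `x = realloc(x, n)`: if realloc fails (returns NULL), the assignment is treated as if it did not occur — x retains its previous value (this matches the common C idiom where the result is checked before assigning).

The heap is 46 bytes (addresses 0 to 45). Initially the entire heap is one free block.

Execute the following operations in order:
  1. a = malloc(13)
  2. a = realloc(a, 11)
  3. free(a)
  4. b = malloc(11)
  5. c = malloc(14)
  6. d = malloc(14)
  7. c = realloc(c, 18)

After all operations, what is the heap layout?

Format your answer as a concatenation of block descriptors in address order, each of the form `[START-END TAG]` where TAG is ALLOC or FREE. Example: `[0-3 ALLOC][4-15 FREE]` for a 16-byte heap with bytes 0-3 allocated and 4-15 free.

Op 1: a = malloc(13) -> a = 0; heap: [0-12 ALLOC][13-45 FREE]
Op 2: a = realloc(a, 11) -> a = 0; heap: [0-10 ALLOC][11-45 FREE]
Op 3: free(a) -> (freed a); heap: [0-45 FREE]
Op 4: b = malloc(11) -> b = 0; heap: [0-10 ALLOC][11-45 FREE]
Op 5: c = malloc(14) -> c = 11; heap: [0-10 ALLOC][11-24 ALLOC][25-45 FREE]
Op 6: d = malloc(14) -> d = 25; heap: [0-10 ALLOC][11-24 ALLOC][25-38 ALLOC][39-45 FREE]
Op 7: c = realloc(c, 18) -> NULL (c unchanged); heap: [0-10 ALLOC][11-24 ALLOC][25-38 ALLOC][39-45 FREE]

Answer: [0-10 ALLOC][11-24 ALLOC][25-38 ALLOC][39-45 FREE]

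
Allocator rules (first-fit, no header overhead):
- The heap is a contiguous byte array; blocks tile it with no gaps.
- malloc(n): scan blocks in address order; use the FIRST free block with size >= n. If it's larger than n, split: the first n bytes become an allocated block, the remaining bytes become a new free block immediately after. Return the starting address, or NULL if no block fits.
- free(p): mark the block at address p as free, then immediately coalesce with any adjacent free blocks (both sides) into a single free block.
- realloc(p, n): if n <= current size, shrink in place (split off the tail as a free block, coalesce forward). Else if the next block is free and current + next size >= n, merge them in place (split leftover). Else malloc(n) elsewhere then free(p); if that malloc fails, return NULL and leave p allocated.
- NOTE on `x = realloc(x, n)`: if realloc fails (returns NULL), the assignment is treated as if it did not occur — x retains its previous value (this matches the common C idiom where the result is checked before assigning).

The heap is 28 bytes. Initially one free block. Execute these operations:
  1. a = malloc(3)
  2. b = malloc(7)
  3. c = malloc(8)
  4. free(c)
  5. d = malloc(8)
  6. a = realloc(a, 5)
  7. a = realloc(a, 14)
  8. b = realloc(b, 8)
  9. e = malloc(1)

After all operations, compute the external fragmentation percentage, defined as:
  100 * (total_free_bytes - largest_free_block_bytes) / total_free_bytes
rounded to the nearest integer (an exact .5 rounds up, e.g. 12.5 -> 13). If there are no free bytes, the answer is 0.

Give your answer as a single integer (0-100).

Answer: 29

Derivation:
Op 1: a = malloc(3) -> a = 0; heap: [0-2 ALLOC][3-27 FREE]
Op 2: b = malloc(7) -> b = 3; heap: [0-2 ALLOC][3-9 ALLOC][10-27 FREE]
Op 3: c = malloc(8) -> c = 10; heap: [0-2 ALLOC][3-9 ALLOC][10-17 ALLOC][18-27 FREE]
Op 4: free(c) -> (freed c); heap: [0-2 ALLOC][3-9 ALLOC][10-27 FREE]
Op 5: d = malloc(8) -> d = 10; heap: [0-2 ALLOC][3-9 ALLOC][10-17 ALLOC][18-27 FREE]
Op 6: a = realloc(a, 5) -> a = 18; heap: [0-2 FREE][3-9 ALLOC][10-17 ALLOC][18-22 ALLOC][23-27 FREE]
Op 7: a = realloc(a, 14) -> NULL (a unchanged); heap: [0-2 FREE][3-9 ALLOC][10-17 ALLOC][18-22 ALLOC][23-27 FREE]
Op 8: b = realloc(b, 8) -> NULL (b unchanged); heap: [0-2 FREE][3-9 ALLOC][10-17 ALLOC][18-22 ALLOC][23-27 FREE]
Op 9: e = malloc(1) -> e = 0; heap: [0-0 ALLOC][1-2 FREE][3-9 ALLOC][10-17 ALLOC][18-22 ALLOC][23-27 FREE]
Free blocks: [2 5] total_free=7 largest=5 -> 100*(7-5)/7 = 200/7 ≈ 28.571 -> rounds to 29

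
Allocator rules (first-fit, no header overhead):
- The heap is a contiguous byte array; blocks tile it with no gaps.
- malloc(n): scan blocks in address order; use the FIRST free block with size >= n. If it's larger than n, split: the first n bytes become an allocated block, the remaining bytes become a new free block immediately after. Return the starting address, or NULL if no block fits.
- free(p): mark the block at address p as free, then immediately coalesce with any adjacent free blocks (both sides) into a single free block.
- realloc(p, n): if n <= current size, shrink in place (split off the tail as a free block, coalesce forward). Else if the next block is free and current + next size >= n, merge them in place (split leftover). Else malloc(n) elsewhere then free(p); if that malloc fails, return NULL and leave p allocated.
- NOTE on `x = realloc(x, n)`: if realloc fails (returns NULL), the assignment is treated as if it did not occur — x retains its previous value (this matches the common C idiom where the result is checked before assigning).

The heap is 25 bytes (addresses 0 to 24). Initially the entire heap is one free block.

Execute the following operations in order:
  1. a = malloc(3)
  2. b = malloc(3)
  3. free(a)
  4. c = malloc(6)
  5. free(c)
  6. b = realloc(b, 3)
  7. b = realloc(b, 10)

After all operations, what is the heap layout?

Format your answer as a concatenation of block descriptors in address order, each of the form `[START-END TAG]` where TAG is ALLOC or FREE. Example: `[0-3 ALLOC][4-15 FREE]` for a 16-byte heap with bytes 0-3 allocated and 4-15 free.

Answer: [0-2 FREE][3-12 ALLOC][13-24 FREE]

Derivation:
Op 1: a = malloc(3) -> a = 0; heap: [0-2 ALLOC][3-24 FREE]
Op 2: b = malloc(3) -> b = 3; heap: [0-2 ALLOC][3-5 ALLOC][6-24 FREE]
Op 3: free(a) -> (freed a); heap: [0-2 FREE][3-5 ALLOC][6-24 FREE]
Op 4: c = malloc(6) -> c = 6; heap: [0-2 FREE][3-5 ALLOC][6-11 ALLOC][12-24 FREE]
Op 5: free(c) -> (freed c); heap: [0-2 FREE][3-5 ALLOC][6-24 FREE]
Op 6: b = realloc(b, 3) -> b = 3; heap: [0-2 FREE][3-5 ALLOC][6-24 FREE]
Op 7: b = realloc(b, 10) -> b = 3; heap: [0-2 FREE][3-12 ALLOC][13-24 FREE]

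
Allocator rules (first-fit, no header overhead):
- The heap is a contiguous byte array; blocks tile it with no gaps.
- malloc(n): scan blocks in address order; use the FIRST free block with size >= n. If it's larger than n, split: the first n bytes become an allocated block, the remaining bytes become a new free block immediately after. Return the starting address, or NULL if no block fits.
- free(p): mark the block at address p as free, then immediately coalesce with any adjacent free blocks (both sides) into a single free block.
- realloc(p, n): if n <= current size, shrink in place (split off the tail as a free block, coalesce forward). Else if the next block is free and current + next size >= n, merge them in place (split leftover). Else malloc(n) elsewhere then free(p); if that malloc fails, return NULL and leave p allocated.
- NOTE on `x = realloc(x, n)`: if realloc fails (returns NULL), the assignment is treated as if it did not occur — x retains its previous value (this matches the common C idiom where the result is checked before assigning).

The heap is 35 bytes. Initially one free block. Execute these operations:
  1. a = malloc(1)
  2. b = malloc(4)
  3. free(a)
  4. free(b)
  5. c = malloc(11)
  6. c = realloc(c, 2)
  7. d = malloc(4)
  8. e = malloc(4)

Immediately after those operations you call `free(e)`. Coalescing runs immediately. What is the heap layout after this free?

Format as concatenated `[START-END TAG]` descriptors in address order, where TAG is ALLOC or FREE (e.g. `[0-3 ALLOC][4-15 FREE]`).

Op 1: a = malloc(1) -> a = 0; heap: [0-0 ALLOC][1-34 FREE]
Op 2: b = malloc(4) -> b = 1; heap: [0-0 ALLOC][1-4 ALLOC][5-34 FREE]
Op 3: free(a) -> (freed a); heap: [0-0 FREE][1-4 ALLOC][5-34 FREE]
Op 4: free(b) -> (freed b); heap: [0-34 FREE]
Op 5: c = malloc(11) -> c = 0; heap: [0-10 ALLOC][11-34 FREE]
Op 6: c = realloc(c, 2) -> c = 0; heap: [0-1 ALLOC][2-34 FREE]
Op 7: d = malloc(4) -> d = 2; heap: [0-1 ALLOC][2-5 ALLOC][6-34 FREE]
Op 8: e = malloc(4) -> e = 6; heap: [0-1 ALLOC][2-5 ALLOC][6-9 ALLOC][10-34 FREE]
free(e): e = 6 -> block [6-9 ALLOC]; mark free, coalesce with adjacent free neighbors -> [0-1 ALLOC][2-5 ALLOC][6-34 FREE]

Answer: [0-1 ALLOC][2-5 ALLOC][6-34 FREE]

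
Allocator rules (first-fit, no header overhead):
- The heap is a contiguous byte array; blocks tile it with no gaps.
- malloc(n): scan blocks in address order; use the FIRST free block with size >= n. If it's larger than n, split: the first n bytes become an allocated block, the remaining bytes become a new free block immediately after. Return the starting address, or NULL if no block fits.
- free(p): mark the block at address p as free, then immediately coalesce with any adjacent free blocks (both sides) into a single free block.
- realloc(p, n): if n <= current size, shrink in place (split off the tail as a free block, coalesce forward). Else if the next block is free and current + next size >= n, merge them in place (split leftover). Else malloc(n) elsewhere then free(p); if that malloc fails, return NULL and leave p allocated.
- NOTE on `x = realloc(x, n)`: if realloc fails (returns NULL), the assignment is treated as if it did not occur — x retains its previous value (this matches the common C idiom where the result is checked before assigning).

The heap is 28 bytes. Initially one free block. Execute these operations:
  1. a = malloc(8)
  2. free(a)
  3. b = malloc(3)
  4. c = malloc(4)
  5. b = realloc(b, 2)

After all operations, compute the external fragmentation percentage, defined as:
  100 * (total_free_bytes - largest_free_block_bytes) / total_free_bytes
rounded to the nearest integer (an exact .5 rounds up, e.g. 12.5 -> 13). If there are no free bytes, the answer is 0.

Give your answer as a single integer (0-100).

Op 1: a = malloc(8) -> a = 0; heap: [0-7 ALLOC][8-27 FREE]
Op 2: free(a) -> (freed a); heap: [0-27 FREE]
Op 3: b = malloc(3) -> b = 0; heap: [0-2 ALLOC][3-27 FREE]
Op 4: c = malloc(4) -> c = 3; heap: [0-2 ALLOC][3-6 ALLOC][7-27 FREE]
Op 5: b = realloc(b, 2) -> b = 0; heap: [0-1 ALLOC][2-2 FREE][3-6 ALLOC][7-27 FREE]
Free blocks: [1 21] total_free=22 largest=21 -> 100*(22-21)/22 = 100/22 ≈ 4.545 -> rounds to 5

Answer: 5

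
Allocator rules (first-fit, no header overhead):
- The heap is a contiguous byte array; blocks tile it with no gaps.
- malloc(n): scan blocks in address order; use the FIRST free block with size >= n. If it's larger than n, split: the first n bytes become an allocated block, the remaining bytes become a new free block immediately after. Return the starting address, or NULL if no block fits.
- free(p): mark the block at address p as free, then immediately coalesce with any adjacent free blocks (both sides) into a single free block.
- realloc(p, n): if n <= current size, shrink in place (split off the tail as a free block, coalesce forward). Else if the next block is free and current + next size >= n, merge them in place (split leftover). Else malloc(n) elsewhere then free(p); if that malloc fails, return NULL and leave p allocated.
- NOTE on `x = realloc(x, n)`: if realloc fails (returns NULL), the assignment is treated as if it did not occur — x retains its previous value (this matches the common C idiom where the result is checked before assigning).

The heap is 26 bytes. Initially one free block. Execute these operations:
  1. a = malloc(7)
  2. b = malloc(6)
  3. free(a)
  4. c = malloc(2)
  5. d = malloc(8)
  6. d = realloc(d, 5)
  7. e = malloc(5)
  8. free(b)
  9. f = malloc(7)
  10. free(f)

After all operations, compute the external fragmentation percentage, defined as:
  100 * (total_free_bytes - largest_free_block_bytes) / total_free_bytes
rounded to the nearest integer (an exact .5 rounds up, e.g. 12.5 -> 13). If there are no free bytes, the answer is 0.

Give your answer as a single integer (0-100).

Answer: 43

Derivation:
Op 1: a = malloc(7) -> a = 0; heap: [0-6 ALLOC][7-25 FREE]
Op 2: b = malloc(6) -> b = 7; heap: [0-6 ALLOC][7-12 ALLOC][13-25 FREE]
Op 3: free(a) -> (freed a); heap: [0-6 FREE][7-12 ALLOC][13-25 FREE]
Op 4: c = malloc(2) -> c = 0; heap: [0-1 ALLOC][2-6 FREE][7-12 ALLOC][13-25 FREE]
Op 5: d = malloc(8) -> d = 13; heap: [0-1 ALLOC][2-6 FREE][7-12 ALLOC][13-20 ALLOC][21-25 FREE]
Op 6: d = realloc(d, 5) -> d = 13; heap: [0-1 ALLOC][2-6 FREE][7-12 ALLOC][13-17 ALLOC][18-25 FREE]
Op 7: e = malloc(5) -> e = 2; heap: [0-1 ALLOC][2-6 ALLOC][7-12 ALLOC][13-17 ALLOC][18-25 FREE]
Op 8: free(b) -> (freed b); heap: [0-1 ALLOC][2-6 ALLOC][7-12 FREE][13-17 ALLOC][18-25 FREE]
Op 9: f = malloc(7) -> f = 18; heap: [0-1 ALLOC][2-6 ALLOC][7-12 FREE][13-17 ALLOC][18-24 ALLOC][25-25 FREE]
Op 10: free(f) -> (freed f); heap: [0-1 ALLOC][2-6 ALLOC][7-12 FREE][13-17 ALLOC][18-25 FREE]
Free blocks: [6 8] total_free=14 largest=8 -> 100*(14-8)/14 = 600/14 ≈ 42.857 -> rounds to 43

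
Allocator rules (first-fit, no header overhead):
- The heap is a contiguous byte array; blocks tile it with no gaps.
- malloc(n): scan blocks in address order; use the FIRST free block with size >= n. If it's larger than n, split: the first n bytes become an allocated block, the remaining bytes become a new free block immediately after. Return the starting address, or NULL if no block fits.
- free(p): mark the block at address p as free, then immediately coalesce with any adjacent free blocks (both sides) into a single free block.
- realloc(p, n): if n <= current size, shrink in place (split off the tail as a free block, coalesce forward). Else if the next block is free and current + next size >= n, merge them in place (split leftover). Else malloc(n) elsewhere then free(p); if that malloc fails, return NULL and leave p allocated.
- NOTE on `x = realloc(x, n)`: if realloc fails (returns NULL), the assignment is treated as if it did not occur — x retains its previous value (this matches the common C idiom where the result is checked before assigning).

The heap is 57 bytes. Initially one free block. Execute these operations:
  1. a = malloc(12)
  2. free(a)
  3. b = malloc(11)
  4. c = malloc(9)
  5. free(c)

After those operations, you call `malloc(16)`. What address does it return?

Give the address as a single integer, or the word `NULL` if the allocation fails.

Answer: 11

Derivation:
Op 1: a = malloc(12) -> a = 0; heap: [0-11 ALLOC][12-56 FREE]
Op 2: free(a) -> (freed a); heap: [0-56 FREE]
Op 3: b = malloc(11) -> b = 0; heap: [0-10 ALLOC][11-56 FREE]
Op 4: c = malloc(9) -> c = 11; heap: [0-10 ALLOC][11-19 ALLOC][20-56 FREE]
Op 5: free(c) -> (freed c); heap: [0-10 ALLOC][11-56 FREE]
malloc(16): first-fit scan over [0-10 ALLOC][11-56 FREE] -> 11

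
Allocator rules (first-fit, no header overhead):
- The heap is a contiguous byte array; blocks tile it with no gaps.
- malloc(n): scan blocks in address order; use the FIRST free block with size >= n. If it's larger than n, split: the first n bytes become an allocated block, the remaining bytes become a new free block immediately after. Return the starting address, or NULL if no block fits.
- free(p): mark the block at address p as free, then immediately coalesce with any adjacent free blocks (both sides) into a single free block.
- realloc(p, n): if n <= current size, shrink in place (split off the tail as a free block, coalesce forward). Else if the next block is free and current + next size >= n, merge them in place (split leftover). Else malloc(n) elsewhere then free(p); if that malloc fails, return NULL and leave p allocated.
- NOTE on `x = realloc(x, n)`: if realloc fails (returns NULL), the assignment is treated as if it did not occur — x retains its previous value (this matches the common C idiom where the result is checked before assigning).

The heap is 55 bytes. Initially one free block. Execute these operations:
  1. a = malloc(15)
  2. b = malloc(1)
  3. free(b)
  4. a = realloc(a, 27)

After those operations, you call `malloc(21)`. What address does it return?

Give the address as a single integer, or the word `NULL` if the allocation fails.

Answer: 27

Derivation:
Op 1: a = malloc(15) -> a = 0; heap: [0-14 ALLOC][15-54 FREE]
Op 2: b = malloc(1) -> b = 15; heap: [0-14 ALLOC][15-15 ALLOC][16-54 FREE]
Op 3: free(b) -> (freed b); heap: [0-14 ALLOC][15-54 FREE]
Op 4: a = realloc(a, 27) -> a = 0; heap: [0-26 ALLOC][27-54 FREE]
malloc(21): first-fit scan over [0-26 ALLOC][27-54 FREE] -> 27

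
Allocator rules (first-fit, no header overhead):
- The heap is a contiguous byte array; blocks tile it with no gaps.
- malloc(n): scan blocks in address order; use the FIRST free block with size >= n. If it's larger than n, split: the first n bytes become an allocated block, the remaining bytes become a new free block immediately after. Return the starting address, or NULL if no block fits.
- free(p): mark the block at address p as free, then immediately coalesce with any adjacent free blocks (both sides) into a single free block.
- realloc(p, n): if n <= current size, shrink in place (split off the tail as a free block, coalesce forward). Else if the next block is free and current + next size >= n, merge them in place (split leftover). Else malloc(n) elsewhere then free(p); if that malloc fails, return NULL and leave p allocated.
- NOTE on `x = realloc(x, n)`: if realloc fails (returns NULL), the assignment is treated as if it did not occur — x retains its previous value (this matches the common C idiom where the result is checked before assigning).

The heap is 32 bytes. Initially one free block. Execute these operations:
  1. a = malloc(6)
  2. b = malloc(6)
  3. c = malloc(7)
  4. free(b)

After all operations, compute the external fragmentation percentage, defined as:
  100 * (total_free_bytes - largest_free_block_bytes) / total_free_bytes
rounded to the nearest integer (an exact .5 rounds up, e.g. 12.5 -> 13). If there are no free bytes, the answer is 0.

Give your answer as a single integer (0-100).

Op 1: a = malloc(6) -> a = 0; heap: [0-5 ALLOC][6-31 FREE]
Op 2: b = malloc(6) -> b = 6; heap: [0-5 ALLOC][6-11 ALLOC][12-31 FREE]
Op 3: c = malloc(7) -> c = 12; heap: [0-5 ALLOC][6-11 ALLOC][12-18 ALLOC][19-31 FREE]
Op 4: free(b) -> (freed b); heap: [0-5 ALLOC][6-11 FREE][12-18 ALLOC][19-31 FREE]
Free blocks: [6 13] total_free=19 largest=13 -> 100*(19-13)/19 = 600/19 ≈ 31.579 -> rounds to 32

Answer: 32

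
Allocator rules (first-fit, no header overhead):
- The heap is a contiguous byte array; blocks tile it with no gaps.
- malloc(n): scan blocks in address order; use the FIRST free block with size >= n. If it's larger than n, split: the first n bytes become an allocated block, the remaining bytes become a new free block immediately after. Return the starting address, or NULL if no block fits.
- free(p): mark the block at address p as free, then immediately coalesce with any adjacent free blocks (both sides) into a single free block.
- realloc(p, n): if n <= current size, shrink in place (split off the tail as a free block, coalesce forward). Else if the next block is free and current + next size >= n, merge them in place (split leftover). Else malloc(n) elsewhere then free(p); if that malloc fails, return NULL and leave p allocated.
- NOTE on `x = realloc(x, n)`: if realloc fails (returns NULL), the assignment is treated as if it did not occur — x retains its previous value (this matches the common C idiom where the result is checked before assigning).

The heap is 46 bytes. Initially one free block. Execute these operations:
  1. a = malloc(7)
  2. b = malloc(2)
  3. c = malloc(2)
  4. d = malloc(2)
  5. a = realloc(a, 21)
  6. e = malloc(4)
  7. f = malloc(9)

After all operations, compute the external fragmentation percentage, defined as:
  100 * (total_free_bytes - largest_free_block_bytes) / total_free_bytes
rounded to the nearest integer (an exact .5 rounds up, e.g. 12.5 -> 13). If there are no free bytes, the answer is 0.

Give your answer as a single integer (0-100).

Answer: 50

Derivation:
Op 1: a = malloc(7) -> a = 0; heap: [0-6 ALLOC][7-45 FREE]
Op 2: b = malloc(2) -> b = 7; heap: [0-6 ALLOC][7-8 ALLOC][9-45 FREE]
Op 3: c = malloc(2) -> c = 9; heap: [0-6 ALLOC][7-8 ALLOC][9-10 ALLOC][11-45 FREE]
Op 4: d = malloc(2) -> d = 11; heap: [0-6 ALLOC][7-8 ALLOC][9-10 ALLOC][11-12 ALLOC][13-45 FREE]
Op 5: a = realloc(a, 21) -> a = 13; heap: [0-6 FREE][7-8 ALLOC][9-10 ALLOC][11-12 ALLOC][13-33 ALLOC][34-45 FREE]
Op 6: e = malloc(4) -> e = 0; heap: [0-3 ALLOC][4-6 FREE][7-8 ALLOC][9-10 ALLOC][11-12 ALLOC][13-33 ALLOC][34-45 FREE]
Op 7: f = malloc(9) -> f = 34; heap: [0-3 ALLOC][4-6 FREE][7-8 ALLOC][9-10 ALLOC][11-12 ALLOC][13-33 ALLOC][34-42 ALLOC][43-45 FREE]
Free blocks: [3 3] total_free=6 largest=3 -> 100*(6-3)/6 = 300/6 = 50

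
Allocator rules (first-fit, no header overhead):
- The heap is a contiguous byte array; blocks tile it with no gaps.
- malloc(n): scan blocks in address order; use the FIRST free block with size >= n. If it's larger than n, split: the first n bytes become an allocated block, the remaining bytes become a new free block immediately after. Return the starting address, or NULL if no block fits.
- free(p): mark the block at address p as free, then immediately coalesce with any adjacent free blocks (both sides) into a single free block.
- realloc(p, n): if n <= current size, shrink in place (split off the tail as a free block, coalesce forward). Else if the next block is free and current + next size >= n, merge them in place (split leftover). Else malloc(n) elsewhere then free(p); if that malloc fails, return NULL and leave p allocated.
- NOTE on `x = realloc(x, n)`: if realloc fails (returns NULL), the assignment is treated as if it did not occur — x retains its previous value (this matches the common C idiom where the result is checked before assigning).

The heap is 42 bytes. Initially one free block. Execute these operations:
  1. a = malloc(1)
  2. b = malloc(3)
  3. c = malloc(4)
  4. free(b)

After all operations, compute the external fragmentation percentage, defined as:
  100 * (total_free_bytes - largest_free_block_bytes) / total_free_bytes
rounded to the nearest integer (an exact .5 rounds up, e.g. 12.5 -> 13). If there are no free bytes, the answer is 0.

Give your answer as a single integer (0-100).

Answer: 8

Derivation:
Op 1: a = malloc(1) -> a = 0; heap: [0-0 ALLOC][1-41 FREE]
Op 2: b = malloc(3) -> b = 1; heap: [0-0 ALLOC][1-3 ALLOC][4-41 FREE]
Op 3: c = malloc(4) -> c = 4; heap: [0-0 ALLOC][1-3 ALLOC][4-7 ALLOC][8-41 FREE]
Op 4: free(b) -> (freed b); heap: [0-0 ALLOC][1-3 FREE][4-7 ALLOC][8-41 FREE]
Free blocks: [3 34] total_free=37 largest=34 -> 100*(37-34)/37 = 300/37 ≈ 8.108 -> rounds to 8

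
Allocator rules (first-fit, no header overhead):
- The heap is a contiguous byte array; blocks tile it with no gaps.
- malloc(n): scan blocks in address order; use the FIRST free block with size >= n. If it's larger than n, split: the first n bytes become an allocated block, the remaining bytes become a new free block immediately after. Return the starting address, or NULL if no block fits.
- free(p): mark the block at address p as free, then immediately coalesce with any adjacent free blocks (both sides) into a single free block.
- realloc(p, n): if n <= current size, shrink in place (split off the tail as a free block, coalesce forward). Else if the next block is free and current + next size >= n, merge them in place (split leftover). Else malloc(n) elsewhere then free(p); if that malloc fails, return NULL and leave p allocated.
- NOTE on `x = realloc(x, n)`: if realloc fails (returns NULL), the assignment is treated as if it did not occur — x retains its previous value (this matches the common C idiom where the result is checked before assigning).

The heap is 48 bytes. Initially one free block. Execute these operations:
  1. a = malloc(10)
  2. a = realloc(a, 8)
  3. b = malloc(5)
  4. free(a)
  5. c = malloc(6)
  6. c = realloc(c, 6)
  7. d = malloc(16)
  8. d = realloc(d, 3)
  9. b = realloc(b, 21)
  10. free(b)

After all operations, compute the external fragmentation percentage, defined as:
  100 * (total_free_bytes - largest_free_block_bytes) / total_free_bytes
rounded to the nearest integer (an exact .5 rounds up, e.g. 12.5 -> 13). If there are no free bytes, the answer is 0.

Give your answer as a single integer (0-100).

Op 1: a = malloc(10) -> a = 0; heap: [0-9 ALLOC][10-47 FREE]
Op 2: a = realloc(a, 8) -> a = 0; heap: [0-7 ALLOC][8-47 FREE]
Op 3: b = malloc(5) -> b = 8; heap: [0-7 ALLOC][8-12 ALLOC][13-47 FREE]
Op 4: free(a) -> (freed a); heap: [0-7 FREE][8-12 ALLOC][13-47 FREE]
Op 5: c = malloc(6) -> c = 0; heap: [0-5 ALLOC][6-7 FREE][8-12 ALLOC][13-47 FREE]
Op 6: c = realloc(c, 6) -> c = 0; heap: [0-5 ALLOC][6-7 FREE][8-12 ALLOC][13-47 FREE]
Op 7: d = malloc(16) -> d = 13; heap: [0-5 ALLOC][6-7 FREE][8-12 ALLOC][13-28 ALLOC][29-47 FREE]
Op 8: d = realloc(d, 3) -> d = 13; heap: [0-5 ALLOC][6-7 FREE][8-12 ALLOC][13-15 ALLOC][16-47 FREE]
Op 9: b = realloc(b, 21) -> b = 16; heap: [0-5 ALLOC][6-12 FREE][13-15 ALLOC][16-36 ALLOC][37-47 FREE]
Op 10: free(b) -> (freed b); heap: [0-5 ALLOC][6-12 FREE][13-15 ALLOC][16-47 FREE]
Free blocks: [7 32] total_free=39 largest=32 -> 100*(39-32)/39 = 700/39 ≈ 17.949 -> rounds to 18

Answer: 18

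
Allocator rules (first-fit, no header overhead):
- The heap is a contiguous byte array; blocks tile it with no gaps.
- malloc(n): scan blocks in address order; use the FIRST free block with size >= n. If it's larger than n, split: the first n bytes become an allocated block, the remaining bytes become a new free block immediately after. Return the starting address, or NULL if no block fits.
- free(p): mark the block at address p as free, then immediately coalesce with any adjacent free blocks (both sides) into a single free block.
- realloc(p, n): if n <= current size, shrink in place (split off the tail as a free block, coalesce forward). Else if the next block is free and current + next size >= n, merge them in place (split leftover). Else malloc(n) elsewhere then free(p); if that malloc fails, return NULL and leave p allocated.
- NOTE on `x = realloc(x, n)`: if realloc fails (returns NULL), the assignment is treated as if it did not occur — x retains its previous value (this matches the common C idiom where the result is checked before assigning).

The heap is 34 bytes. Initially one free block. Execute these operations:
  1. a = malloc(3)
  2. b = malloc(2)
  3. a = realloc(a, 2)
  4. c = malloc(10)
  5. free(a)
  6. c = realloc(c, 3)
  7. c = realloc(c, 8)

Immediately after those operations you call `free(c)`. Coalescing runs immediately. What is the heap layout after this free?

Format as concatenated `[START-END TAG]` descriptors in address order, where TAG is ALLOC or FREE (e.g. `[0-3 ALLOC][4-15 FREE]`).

Answer: [0-2 FREE][3-4 ALLOC][5-33 FREE]

Derivation:
Op 1: a = malloc(3) -> a = 0; heap: [0-2 ALLOC][3-33 FREE]
Op 2: b = malloc(2) -> b = 3; heap: [0-2 ALLOC][3-4 ALLOC][5-33 FREE]
Op 3: a = realloc(a, 2) -> a = 0; heap: [0-1 ALLOC][2-2 FREE][3-4 ALLOC][5-33 FREE]
Op 4: c = malloc(10) -> c = 5; heap: [0-1 ALLOC][2-2 FREE][3-4 ALLOC][5-14 ALLOC][15-33 FREE]
Op 5: free(a) -> (freed a); heap: [0-2 FREE][3-4 ALLOC][5-14 ALLOC][15-33 FREE]
Op 6: c = realloc(c, 3) -> c = 5; heap: [0-2 FREE][3-4 ALLOC][5-7 ALLOC][8-33 FREE]
Op 7: c = realloc(c, 8) -> c = 5; heap: [0-2 FREE][3-4 ALLOC][5-12 ALLOC][13-33 FREE]
free(c): c = 5 -> block [5-12 ALLOC]; mark free, coalesce with adjacent free neighbors -> [0-2 FREE][3-4 ALLOC][5-33 FREE]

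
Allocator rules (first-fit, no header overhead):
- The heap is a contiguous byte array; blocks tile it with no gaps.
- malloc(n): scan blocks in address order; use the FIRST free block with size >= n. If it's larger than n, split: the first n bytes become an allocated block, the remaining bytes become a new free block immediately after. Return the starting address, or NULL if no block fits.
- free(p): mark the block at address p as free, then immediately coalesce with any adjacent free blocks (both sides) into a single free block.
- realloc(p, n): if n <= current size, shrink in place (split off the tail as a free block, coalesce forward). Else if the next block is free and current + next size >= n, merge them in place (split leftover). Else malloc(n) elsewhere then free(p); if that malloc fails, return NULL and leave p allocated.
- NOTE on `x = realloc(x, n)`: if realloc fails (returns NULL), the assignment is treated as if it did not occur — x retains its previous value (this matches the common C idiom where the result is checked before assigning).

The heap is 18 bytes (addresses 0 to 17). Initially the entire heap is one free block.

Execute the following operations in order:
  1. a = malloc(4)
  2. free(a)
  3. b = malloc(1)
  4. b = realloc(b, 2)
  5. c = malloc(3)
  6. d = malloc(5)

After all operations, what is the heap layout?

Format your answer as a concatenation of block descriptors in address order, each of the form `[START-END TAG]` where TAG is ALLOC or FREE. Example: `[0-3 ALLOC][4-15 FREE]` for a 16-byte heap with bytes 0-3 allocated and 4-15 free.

Op 1: a = malloc(4) -> a = 0; heap: [0-3 ALLOC][4-17 FREE]
Op 2: free(a) -> (freed a); heap: [0-17 FREE]
Op 3: b = malloc(1) -> b = 0; heap: [0-0 ALLOC][1-17 FREE]
Op 4: b = realloc(b, 2) -> b = 0; heap: [0-1 ALLOC][2-17 FREE]
Op 5: c = malloc(3) -> c = 2; heap: [0-1 ALLOC][2-4 ALLOC][5-17 FREE]
Op 6: d = malloc(5) -> d = 5; heap: [0-1 ALLOC][2-4 ALLOC][5-9 ALLOC][10-17 FREE]

Answer: [0-1 ALLOC][2-4 ALLOC][5-9 ALLOC][10-17 FREE]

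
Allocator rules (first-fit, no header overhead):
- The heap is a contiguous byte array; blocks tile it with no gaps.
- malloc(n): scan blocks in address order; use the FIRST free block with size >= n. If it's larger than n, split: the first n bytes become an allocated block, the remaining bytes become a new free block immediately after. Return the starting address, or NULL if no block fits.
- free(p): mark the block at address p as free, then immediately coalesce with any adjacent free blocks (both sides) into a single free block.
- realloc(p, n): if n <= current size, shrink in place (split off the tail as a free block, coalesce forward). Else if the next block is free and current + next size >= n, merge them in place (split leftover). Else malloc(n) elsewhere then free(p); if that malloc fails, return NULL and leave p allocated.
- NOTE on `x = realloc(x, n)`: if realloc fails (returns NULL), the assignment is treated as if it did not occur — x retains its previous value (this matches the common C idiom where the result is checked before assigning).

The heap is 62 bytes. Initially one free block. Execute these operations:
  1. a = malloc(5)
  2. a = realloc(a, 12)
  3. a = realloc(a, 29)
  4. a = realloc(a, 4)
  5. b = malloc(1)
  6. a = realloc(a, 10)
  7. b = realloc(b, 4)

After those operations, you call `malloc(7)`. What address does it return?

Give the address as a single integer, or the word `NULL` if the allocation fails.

Op 1: a = malloc(5) -> a = 0; heap: [0-4 ALLOC][5-61 FREE]
Op 2: a = realloc(a, 12) -> a = 0; heap: [0-11 ALLOC][12-61 FREE]
Op 3: a = realloc(a, 29) -> a = 0; heap: [0-28 ALLOC][29-61 FREE]
Op 4: a = realloc(a, 4) -> a = 0; heap: [0-3 ALLOC][4-61 FREE]
Op 5: b = malloc(1) -> b = 4; heap: [0-3 ALLOC][4-4 ALLOC][5-61 FREE]
Op 6: a = realloc(a, 10) -> a = 5; heap: [0-3 FREE][4-4 ALLOC][5-14 ALLOC][15-61 FREE]
Op 7: b = realloc(b, 4) -> b = 0; heap: [0-3 ALLOC][4-4 FREE][5-14 ALLOC][15-61 FREE]
malloc(7): first-fit scan over [0-3 ALLOC][4-4 FREE][5-14 ALLOC][15-61 FREE] -> 15

Answer: 15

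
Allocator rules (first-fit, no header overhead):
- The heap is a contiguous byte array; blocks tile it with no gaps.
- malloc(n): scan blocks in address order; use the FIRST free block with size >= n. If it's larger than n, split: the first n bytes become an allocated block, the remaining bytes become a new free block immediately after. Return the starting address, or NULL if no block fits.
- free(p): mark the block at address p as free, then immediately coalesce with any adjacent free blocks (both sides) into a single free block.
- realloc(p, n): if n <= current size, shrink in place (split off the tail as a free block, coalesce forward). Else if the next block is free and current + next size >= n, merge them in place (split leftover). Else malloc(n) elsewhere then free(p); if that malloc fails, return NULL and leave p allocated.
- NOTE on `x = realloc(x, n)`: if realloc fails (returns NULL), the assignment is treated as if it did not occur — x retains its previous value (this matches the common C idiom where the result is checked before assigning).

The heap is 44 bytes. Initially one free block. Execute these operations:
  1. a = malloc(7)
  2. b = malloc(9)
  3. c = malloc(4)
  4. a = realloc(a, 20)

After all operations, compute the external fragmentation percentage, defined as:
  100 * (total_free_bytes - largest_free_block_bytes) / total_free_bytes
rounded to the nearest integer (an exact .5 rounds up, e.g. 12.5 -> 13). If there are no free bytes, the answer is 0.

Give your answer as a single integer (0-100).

Op 1: a = malloc(7) -> a = 0; heap: [0-6 ALLOC][7-43 FREE]
Op 2: b = malloc(9) -> b = 7; heap: [0-6 ALLOC][7-15 ALLOC][16-43 FREE]
Op 3: c = malloc(4) -> c = 16; heap: [0-6 ALLOC][7-15 ALLOC][16-19 ALLOC][20-43 FREE]
Op 4: a = realloc(a, 20) -> a = 20; heap: [0-6 FREE][7-15 ALLOC][16-19 ALLOC][20-39 ALLOC][40-43 FREE]
Free blocks: [7 4] total_free=11 largest=7 -> 100*(11-7)/11 = 400/11 ≈ 36.364 -> rounds to 36

Answer: 36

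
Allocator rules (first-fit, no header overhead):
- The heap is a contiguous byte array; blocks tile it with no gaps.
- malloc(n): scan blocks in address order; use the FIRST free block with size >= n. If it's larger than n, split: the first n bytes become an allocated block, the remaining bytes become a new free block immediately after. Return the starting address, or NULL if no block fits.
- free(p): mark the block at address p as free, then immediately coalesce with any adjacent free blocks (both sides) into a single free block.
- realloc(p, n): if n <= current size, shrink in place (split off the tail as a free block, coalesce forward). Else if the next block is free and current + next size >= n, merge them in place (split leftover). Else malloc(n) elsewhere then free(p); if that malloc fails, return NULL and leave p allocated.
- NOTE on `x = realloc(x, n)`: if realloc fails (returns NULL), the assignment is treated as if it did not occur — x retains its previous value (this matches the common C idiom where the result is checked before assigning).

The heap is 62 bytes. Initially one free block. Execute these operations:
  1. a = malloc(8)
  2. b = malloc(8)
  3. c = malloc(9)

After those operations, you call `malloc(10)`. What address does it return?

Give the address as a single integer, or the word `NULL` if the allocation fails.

Op 1: a = malloc(8) -> a = 0; heap: [0-7 ALLOC][8-61 FREE]
Op 2: b = malloc(8) -> b = 8; heap: [0-7 ALLOC][8-15 ALLOC][16-61 FREE]
Op 3: c = malloc(9) -> c = 16; heap: [0-7 ALLOC][8-15 ALLOC][16-24 ALLOC][25-61 FREE]
malloc(10): first-fit scan over [0-7 ALLOC][8-15 ALLOC][16-24 ALLOC][25-61 FREE] -> 25

Answer: 25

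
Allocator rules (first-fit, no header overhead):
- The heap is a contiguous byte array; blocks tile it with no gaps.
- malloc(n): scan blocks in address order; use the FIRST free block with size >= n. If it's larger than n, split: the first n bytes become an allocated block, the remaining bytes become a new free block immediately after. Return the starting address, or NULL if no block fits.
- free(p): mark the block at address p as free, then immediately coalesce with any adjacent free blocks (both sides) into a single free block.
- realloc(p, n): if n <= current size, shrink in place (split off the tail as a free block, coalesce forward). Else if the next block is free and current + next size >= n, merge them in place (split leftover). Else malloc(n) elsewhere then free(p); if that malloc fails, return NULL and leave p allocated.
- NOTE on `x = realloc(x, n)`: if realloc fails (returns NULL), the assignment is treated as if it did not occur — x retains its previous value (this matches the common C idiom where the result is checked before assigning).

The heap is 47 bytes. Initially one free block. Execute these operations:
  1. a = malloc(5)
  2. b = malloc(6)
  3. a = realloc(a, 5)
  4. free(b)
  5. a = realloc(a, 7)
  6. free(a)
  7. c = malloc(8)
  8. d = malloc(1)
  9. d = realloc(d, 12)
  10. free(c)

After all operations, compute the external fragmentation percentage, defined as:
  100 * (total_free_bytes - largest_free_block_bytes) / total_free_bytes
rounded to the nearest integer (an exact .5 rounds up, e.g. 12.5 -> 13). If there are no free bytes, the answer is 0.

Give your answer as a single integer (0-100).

Op 1: a = malloc(5) -> a = 0; heap: [0-4 ALLOC][5-46 FREE]
Op 2: b = malloc(6) -> b = 5; heap: [0-4 ALLOC][5-10 ALLOC][11-46 FREE]
Op 3: a = realloc(a, 5) -> a = 0; heap: [0-4 ALLOC][5-10 ALLOC][11-46 FREE]
Op 4: free(b) -> (freed b); heap: [0-4 ALLOC][5-46 FREE]
Op 5: a = realloc(a, 7) -> a = 0; heap: [0-6 ALLOC][7-46 FREE]
Op 6: free(a) -> (freed a); heap: [0-46 FREE]
Op 7: c = malloc(8) -> c = 0; heap: [0-7 ALLOC][8-46 FREE]
Op 8: d = malloc(1) -> d = 8; heap: [0-7 ALLOC][8-8 ALLOC][9-46 FREE]
Op 9: d = realloc(d, 12) -> d = 8; heap: [0-7 ALLOC][8-19 ALLOC][20-46 FREE]
Op 10: free(c) -> (freed c); heap: [0-7 FREE][8-19 ALLOC][20-46 FREE]
Free blocks: [8 27] total_free=35 largest=27 -> 100*(35-27)/35 = 800/35 ≈ 22.857 -> rounds to 23

Answer: 23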